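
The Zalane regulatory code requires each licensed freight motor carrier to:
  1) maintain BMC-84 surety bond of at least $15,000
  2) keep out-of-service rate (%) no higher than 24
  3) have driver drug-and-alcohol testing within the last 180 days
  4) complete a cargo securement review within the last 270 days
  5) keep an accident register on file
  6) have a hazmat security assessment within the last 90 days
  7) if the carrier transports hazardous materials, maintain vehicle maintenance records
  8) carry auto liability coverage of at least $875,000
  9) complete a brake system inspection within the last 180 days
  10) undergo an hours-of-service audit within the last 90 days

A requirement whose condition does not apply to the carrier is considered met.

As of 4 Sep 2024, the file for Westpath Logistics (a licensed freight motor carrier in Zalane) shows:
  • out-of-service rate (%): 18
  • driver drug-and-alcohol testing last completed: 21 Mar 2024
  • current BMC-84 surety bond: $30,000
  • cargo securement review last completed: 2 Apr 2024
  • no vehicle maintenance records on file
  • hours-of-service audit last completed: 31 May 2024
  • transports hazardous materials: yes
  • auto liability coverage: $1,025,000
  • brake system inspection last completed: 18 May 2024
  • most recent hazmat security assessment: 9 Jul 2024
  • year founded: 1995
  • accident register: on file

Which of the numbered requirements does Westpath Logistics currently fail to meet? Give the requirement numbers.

7, 10

1. BMC-84 surety bond $30,000 ≥ $15,000 → met
2. out-of-service rate (%) 18 ≤ 24 → met
3. driver drug-and-alcohol testing 167 days ago vs limit 180 → met
4. cargo securement review 155 days ago vs limit 270 → met
5. accident register present → met
6. hazmat security assessment 57 days ago vs limit 90 → met
7. condition 'transports hazardous materials' holds; vehicle maintenance records absent → not met
8. auto liability coverage $1,025,000 ≥ $875,000 → met
9. brake system inspection 109 days ago vs limit 180 → met
10. hours-of-service audit 96 days ago vs limit 90 → not met
Not met: 7, 10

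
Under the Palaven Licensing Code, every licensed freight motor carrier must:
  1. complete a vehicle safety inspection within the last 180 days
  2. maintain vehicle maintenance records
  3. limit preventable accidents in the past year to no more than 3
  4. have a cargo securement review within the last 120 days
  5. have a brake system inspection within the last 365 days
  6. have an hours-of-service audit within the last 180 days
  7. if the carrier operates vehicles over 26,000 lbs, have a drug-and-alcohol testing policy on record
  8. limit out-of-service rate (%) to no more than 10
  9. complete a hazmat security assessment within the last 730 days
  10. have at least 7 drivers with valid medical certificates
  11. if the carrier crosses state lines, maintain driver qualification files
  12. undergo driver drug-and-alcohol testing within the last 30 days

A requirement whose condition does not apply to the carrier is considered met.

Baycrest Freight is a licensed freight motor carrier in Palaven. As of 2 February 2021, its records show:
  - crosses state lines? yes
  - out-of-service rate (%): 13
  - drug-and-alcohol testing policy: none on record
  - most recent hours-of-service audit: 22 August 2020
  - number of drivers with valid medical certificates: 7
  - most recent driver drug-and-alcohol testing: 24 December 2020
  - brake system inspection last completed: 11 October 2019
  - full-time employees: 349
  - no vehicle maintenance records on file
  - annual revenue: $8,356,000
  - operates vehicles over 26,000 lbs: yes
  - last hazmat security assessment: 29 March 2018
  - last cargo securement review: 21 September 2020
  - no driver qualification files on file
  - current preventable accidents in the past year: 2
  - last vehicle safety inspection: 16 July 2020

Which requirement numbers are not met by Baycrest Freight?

1, 2, 4, 5, 7, 8, 9, 11, 12

1. vehicle safety inspection 201 days ago vs limit 180 → not met
2. vehicle maintenance records absent → not met
3. preventable accidents in the past year 2 ≤ 3 → met
4. cargo securement review 134 days ago vs limit 120 → not met
5. brake system inspection 480 days ago vs limit 365 → not met
6. hours-of-service audit 164 days ago vs limit 180 → met
7. condition 'operates vehicles over 26,000 lbs' holds; drug-and-alcohol testing policy absent → not met
8. out-of-service rate (%) 13 > 10 → not met
9. hazmat security assessment 1041 days ago vs limit 730 → not met
10. drivers with valid medical certificates 7 ≥ 7 → met
11. condition 'crosses state lines' holds; driver qualification files absent → not met
12. driver drug-and-alcohol testing 40 days ago vs limit 30 → not met
Not met: 1, 2, 4, 5, 7, 8, 9, 11, 12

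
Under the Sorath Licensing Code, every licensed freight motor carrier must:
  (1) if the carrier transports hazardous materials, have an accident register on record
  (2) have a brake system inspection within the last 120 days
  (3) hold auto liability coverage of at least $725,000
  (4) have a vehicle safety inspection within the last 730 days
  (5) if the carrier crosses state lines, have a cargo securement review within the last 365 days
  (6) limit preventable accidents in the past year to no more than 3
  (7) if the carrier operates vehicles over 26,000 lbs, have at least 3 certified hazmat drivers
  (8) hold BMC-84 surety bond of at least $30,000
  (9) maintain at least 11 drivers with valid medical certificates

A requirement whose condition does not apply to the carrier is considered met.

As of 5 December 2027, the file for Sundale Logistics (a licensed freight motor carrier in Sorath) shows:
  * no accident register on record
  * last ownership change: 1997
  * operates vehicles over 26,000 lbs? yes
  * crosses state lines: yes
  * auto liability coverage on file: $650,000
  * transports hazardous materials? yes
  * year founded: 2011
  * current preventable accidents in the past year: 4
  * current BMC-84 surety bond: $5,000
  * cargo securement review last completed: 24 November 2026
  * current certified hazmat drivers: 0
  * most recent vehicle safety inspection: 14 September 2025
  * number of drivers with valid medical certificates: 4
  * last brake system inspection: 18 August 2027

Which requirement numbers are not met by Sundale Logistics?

1, 3, 4, 5, 6, 7, 8, 9

1. condition 'transports hazardous materials' holds; accident register absent → not met
2. brake system inspection 109 days ago vs limit 120 → met
3. auto liability coverage $650,000 < $725,000 → not met
4. vehicle safety inspection 812 days ago vs limit 730 → not met
5. condition 'crosses state lines' holds; cargo securement review 376 days ago vs limit 365 → not met
6. preventable accidents in the past year 4 > 3 → not met
7. condition 'operates vehicles over 26,000 lbs' holds; certified hazmat drivers 0 < 3 → not met
8. BMC-84 surety bond $5,000 < $30,000 → not met
9. drivers with valid medical certificates 4 < 11 → not met
Not met: 1, 3, 4, 5, 6, 7, 8, 9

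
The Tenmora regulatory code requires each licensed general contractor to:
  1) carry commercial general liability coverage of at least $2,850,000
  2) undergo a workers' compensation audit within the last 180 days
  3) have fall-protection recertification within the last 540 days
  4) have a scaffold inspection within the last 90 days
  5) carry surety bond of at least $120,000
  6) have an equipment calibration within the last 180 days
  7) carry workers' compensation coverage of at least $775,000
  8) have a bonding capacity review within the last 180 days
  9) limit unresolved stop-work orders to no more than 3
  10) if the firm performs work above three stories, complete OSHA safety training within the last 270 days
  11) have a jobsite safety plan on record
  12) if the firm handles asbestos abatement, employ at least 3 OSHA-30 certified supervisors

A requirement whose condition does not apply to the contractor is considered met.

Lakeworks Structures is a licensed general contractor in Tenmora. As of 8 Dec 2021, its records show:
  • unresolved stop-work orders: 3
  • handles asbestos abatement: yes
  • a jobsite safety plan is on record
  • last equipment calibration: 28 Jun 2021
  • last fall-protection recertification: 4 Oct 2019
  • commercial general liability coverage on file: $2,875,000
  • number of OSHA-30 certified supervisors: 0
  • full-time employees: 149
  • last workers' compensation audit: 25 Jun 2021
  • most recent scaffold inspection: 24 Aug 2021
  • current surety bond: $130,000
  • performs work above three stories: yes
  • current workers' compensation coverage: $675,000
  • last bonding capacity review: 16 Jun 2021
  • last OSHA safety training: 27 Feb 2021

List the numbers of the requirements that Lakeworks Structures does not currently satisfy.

1. commercial general liability coverage $2,875,000 ≥ $2,850,000 → met
2. workers' compensation audit 166 days ago vs limit 180 → met
3. fall-protection recertification 796 days ago vs limit 540 → not met
4. scaffold inspection 106 days ago vs limit 90 → not met
5. surety bond $130,000 ≥ $120,000 → met
6. equipment calibration 163 days ago vs limit 180 → met
7. workers' compensation coverage $675,000 < $775,000 → not met
8. bonding capacity review 175 days ago vs limit 180 → met
9. unresolved stop-work orders 3 ≤ 3 → met
10. condition 'performs work above three stories' holds; OSHA safety training 284 days ago vs limit 270 → not met
11. jobsite safety plan present → met
12. condition 'handles asbestos abatement' holds; OSHA-30 certified supervisors 0 < 3 → not met
Not met: 3, 4, 7, 10, 12

3, 4, 7, 10, 12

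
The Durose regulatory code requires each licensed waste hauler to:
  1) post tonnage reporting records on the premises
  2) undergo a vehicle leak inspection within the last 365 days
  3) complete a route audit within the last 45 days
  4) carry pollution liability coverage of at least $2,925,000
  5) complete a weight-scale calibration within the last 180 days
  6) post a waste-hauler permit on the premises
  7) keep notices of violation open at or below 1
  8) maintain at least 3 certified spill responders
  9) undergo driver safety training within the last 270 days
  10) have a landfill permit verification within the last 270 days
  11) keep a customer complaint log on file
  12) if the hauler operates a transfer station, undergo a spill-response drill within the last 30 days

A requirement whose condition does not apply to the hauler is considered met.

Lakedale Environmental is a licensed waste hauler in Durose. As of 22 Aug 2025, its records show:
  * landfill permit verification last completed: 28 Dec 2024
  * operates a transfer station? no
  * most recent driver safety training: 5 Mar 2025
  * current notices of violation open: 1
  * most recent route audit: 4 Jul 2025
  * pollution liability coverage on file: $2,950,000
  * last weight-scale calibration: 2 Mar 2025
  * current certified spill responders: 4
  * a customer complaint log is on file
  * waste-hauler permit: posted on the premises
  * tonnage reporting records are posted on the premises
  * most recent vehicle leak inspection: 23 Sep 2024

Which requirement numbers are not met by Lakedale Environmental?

1. tonnage reporting records present → met
2. vehicle leak inspection 333 days ago vs limit 365 → met
3. route audit 49 days ago vs limit 45 → not met
4. pollution liability coverage $2,950,000 ≥ $2,925,000 → met
5. weight-scale calibration 173 days ago vs limit 180 → met
6. waste-hauler permit present → met
7. notices of violation open 1 ≤ 1 → met
8. certified spill responders 4 ≥ 3 → met
9. driver safety training 170 days ago vs limit 270 → met
10. landfill permit verification 237 days ago vs limit 270 → met
11. customer complaint log present → met
12. condition 'operates a transfer station' does not hold → requirement n/a → met
Not met: 3

3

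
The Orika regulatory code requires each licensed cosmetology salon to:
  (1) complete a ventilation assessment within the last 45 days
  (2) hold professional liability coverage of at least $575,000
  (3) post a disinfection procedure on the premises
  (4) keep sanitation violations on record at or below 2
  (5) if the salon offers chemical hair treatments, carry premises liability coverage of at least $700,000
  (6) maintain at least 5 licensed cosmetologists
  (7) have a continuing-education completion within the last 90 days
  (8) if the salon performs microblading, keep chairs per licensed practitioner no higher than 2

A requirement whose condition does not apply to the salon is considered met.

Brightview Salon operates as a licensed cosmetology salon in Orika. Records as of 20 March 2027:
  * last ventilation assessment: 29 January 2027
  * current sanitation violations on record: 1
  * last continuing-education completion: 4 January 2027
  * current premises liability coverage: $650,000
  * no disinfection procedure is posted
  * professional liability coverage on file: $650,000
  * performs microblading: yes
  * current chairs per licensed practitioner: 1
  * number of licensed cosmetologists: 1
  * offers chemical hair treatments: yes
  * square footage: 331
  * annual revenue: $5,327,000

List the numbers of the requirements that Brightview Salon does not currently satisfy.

1, 3, 5, 6

1. ventilation assessment 50 days ago vs limit 45 → not met
2. professional liability coverage $650,000 ≥ $575,000 → met
3. disinfection procedure absent → not met
4. sanitation violations on record 1 ≤ 2 → met
5. condition 'offers chemical hair treatments' holds; premises liability coverage $650,000 < $700,000 → not met
6. licensed cosmetologists 1 < 5 → not met
7. continuing-education completion 75 days ago vs limit 90 → met
8. condition 'performs microblading' holds; chairs per licensed practitioner 1 ≤ 2 → met
Not met: 1, 3, 5, 6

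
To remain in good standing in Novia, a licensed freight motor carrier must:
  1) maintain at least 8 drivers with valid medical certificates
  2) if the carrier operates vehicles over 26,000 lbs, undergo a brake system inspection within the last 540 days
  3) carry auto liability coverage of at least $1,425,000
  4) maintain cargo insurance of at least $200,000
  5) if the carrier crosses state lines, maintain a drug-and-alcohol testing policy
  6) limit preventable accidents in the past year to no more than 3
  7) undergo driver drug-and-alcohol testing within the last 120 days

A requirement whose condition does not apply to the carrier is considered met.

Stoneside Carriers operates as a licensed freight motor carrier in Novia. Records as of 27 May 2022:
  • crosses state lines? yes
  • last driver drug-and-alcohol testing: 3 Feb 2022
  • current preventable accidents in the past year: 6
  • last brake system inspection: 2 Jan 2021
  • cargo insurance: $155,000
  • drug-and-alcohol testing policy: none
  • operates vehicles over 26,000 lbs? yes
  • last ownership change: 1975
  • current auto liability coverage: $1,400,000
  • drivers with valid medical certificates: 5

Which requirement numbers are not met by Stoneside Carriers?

1. drivers with valid medical certificates 5 < 8 → not met
2. condition 'operates vehicles over 26,000 lbs' holds; brake system inspection 510 days ago vs limit 540 → met
3. auto liability coverage $1,400,000 < $1,425,000 → not met
4. cargo insurance $155,000 < $200,000 → not met
5. condition 'crosses state lines' holds; drug-and-alcohol testing policy absent → not met
6. preventable accidents in the past year 6 > 3 → not met
7. driver drug-and-alcohol testing 113 days ago vs limit 120 → met
Not met: 1, 3, 4, 5, 6

1, 3, 4, 5, 6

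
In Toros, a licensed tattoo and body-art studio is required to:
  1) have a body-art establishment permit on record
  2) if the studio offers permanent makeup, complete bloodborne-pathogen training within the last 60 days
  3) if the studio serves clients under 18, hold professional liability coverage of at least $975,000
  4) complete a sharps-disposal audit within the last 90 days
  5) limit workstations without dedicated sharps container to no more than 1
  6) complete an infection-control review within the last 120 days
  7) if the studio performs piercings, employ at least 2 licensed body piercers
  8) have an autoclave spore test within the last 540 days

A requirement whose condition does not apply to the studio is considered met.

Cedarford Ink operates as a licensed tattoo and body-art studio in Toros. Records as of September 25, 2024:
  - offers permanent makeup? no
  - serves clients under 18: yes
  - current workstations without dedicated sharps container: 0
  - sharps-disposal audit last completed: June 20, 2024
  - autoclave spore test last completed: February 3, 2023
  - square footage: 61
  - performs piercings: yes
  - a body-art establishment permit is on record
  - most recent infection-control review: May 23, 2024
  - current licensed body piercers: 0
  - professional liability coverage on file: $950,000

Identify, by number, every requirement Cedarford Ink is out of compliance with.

3, 4, 6, 7, 8

1. body-art establishment permit present → met
2. condition 'offers permanent makeup' does not hold → requirement n/a → met
3. condition 'serves clients under 18' holds; professional liability coverage $950,000 < $975,000 → not met
4. sharps-disposal audit 97 days ago vs limit 90 → not met
5. workstations without dedicated sharps container 0 ≤ 1 → met
6. infection-control review 125 days ago vs limit 120 → not met
7. condition 'performs piercings' holds; licensed body piercers 0 < 2 → not met
8. autoclave spore test 600 days ago vs limit 540 → not met
Not met: 3, 4, 6, 7, 8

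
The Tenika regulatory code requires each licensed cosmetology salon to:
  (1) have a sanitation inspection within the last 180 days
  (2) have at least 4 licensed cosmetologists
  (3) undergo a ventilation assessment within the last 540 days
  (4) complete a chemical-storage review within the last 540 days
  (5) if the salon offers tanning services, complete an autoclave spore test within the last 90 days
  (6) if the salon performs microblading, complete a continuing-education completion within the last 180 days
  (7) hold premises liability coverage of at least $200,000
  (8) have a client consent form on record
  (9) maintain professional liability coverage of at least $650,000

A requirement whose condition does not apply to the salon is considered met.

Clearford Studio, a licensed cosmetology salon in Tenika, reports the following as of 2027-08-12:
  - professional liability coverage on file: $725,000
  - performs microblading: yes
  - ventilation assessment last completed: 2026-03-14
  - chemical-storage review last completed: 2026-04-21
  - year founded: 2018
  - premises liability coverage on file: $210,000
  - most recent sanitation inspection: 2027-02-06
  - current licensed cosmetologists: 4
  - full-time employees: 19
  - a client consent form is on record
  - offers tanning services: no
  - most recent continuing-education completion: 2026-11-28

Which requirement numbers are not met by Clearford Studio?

1. sanitation inspection 187 days ago vs limit 180 → not met
2. licensed cosmetologists 4 ≥ 4 → met
3. ventilation assessment 516 days ago vs limit 540 → met
4. chemical-storage review 478 days ago vs limit 540 → met
5. condition 'offers tanning services' does not hold → requirement n/a → met
6. condition 'performs microblading' holds; continuing-education completion 257 days ago vs limit 180 → not met
7. premises liability coverage $210,000 ≥ $200,000 → met
8. client consent form present → met
9. professional liability coverage $725,000 ≥ $650,000 → met
Not met: 1, 6

1, 6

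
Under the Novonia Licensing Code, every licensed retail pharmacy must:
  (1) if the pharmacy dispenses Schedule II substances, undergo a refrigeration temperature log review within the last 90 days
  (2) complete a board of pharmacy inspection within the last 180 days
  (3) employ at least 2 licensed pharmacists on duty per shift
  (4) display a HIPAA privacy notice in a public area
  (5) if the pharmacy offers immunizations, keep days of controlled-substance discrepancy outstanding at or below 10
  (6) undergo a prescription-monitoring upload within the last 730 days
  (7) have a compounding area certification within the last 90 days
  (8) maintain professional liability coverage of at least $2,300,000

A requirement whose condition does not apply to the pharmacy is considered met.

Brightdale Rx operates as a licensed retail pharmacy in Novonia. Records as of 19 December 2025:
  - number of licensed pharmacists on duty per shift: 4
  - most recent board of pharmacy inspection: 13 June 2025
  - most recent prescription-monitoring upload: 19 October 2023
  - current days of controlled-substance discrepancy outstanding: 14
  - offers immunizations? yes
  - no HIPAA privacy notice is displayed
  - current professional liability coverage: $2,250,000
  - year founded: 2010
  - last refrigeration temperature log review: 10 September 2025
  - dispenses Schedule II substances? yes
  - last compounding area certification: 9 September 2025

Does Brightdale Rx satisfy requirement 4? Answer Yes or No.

No

4. HIPAA privacy notice absent → not met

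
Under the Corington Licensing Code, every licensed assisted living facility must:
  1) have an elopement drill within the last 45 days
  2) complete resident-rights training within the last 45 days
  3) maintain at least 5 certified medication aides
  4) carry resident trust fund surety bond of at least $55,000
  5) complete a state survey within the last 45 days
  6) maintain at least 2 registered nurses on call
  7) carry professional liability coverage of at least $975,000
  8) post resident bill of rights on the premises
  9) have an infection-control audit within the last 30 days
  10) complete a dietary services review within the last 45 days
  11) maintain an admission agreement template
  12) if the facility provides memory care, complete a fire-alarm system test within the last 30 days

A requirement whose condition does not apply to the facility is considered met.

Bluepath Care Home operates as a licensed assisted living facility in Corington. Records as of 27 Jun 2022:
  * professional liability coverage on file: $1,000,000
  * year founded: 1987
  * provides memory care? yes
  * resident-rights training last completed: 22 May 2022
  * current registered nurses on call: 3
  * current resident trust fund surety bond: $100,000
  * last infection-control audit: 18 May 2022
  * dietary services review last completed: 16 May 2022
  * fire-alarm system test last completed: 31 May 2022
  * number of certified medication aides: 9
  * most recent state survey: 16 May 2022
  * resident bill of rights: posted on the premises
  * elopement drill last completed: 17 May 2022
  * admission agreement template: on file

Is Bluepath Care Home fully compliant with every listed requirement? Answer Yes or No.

1. elopement drill 41 days ago vs limit 45 → met
2. resident-rights training 36 days ago vs limit 45 → met
3. certified medication aides 9 ≥ 5 → met
4. resident trust fund surety bond $100,000 ≥ $55,000 → met
5. state survey 42 days ago vs limit 45 → met
6. registered nurses on call 3 ≥ 2 → met
7. professional liability coverage $1,000,000 ≥ $975,000 → met
8. resident bill of rights present → met
9. infection-control audit 40 days ago vs limit 30 → not met
10. dietary services review 42 days ago vs limit 45 → met
11. admission agreement template present → met
12. condition 'provides memory care' holds; fire-alarm system test 27 days ago vs limit 30 → met
Not met: 9

No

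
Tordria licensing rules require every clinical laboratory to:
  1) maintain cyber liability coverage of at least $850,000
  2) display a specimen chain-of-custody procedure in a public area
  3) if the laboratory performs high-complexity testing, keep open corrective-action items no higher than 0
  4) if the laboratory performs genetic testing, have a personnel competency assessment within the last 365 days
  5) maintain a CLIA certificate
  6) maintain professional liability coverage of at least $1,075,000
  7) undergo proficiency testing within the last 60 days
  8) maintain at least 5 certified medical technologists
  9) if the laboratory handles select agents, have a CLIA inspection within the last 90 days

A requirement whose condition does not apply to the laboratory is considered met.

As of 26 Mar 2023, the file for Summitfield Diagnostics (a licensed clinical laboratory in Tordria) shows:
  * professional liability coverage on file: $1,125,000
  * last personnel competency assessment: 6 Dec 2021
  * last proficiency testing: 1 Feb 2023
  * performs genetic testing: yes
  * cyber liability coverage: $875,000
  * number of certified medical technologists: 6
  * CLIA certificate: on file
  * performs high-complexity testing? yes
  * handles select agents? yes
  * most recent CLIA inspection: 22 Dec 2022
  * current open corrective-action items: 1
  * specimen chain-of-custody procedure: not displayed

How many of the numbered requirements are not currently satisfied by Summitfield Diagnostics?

4

1. cyber liability coverage $875,000 ≥ $850,000 → met
2. specimen chain-of-custody procedure absent → not met
3. condition 'performs high-complexity testing' holds; open corrective-action items 1 > 0 → not met
4. condition 'performs genetic testing' holds; personnel competency assessment 475 days ago vs limit 365 → not met
5. CLIA certificate present → met
6. professional liability coverage $1,125,000 ≥ $1,075,000 → met
7. proficiency testing 53 days ago vs limit 60 → met
8. certified medical technologists 6 ≥ 5 → met
9. condition 'handles select agents' holds; CLIA inspection 94 days ago vs limit 90 → not met
Not met: 4 of 9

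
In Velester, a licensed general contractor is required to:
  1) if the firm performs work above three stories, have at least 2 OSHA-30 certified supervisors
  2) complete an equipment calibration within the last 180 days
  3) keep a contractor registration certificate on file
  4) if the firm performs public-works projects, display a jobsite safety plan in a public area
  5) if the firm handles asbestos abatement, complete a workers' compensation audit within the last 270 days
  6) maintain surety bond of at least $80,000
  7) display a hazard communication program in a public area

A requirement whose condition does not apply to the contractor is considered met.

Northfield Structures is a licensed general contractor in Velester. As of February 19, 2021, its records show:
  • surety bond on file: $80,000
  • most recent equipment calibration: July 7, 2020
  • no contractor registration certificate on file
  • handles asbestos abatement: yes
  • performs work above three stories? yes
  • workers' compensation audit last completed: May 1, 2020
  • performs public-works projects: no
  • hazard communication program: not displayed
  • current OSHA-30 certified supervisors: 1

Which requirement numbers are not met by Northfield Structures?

1, 2, 3, 5, 7

1. condition 'performs work above three stories' holds; OSHA-30 certified supervisors 1 < 2 → not met
2. equipment calibration 227 days ago vs limit 180 → not met
3. contractor registration certificate absent → not met
4. condition 'performs public-works projects' does not hold → requirement n/a → met
5. condition 'handles asbestos abatement' holds; workers' compensation audit 294 days ago vs limit 270 → not met
6. surety bond $80,000 ≥ $80,000 → met
7. hazard communication program absent → not met
Not met: 1, 2, 3, 5, 7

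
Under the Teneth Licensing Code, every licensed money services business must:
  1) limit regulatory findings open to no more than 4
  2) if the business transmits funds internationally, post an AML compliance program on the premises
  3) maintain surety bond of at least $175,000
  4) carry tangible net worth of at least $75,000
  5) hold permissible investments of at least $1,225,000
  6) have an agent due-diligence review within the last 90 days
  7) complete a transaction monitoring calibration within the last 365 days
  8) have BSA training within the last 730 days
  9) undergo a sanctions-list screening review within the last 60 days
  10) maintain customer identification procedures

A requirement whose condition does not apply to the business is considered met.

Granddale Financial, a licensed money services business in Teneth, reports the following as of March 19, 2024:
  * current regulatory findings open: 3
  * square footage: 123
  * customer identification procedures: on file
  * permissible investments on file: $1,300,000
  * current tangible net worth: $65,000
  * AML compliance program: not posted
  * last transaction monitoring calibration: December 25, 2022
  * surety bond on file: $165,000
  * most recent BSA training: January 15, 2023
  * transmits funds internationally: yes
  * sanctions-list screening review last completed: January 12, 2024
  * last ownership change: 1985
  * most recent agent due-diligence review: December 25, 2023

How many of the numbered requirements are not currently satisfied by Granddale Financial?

1. regulatory findings open 3 ≤ 4 → met
2. condition 'transmits funds internationally' holds; AML compliance program absent → not met
3. surety bond $165,000 < $175,000 → not met
4. tangible net worth $65,000 < $75,000 → not met
5. permissible investments $1,300,000 ≥ $1,225,000 → met
6. agent due-diligence review 85 days ago vs limit 90 → met
7. transaction monitoring calibration 450 days ago vs limit 365 → not met
8. BSA training 429 days ago vs limit 730 → met
9. sanctions-list screening review 67 days ago vs limit 60 → not met
10. customer identification procedures present → met
Not met: 5 of 10

5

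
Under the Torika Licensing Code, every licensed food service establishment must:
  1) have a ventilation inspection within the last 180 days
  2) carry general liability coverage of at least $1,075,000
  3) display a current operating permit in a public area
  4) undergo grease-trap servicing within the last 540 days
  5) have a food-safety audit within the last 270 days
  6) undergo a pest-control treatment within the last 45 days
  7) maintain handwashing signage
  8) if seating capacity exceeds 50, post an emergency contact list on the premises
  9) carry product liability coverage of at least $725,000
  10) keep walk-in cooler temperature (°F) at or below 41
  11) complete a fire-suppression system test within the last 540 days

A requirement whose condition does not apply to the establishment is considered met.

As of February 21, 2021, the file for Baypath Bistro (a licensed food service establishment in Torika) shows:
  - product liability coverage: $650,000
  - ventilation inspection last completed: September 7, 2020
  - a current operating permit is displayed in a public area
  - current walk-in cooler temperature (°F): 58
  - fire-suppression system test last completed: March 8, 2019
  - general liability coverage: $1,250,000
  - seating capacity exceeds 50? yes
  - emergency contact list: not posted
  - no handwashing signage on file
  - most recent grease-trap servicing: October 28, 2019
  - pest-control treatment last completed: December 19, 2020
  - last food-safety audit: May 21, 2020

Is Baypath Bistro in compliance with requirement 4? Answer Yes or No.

4. grease-trap servicing 482 days ago vs limit 540 → met

Yes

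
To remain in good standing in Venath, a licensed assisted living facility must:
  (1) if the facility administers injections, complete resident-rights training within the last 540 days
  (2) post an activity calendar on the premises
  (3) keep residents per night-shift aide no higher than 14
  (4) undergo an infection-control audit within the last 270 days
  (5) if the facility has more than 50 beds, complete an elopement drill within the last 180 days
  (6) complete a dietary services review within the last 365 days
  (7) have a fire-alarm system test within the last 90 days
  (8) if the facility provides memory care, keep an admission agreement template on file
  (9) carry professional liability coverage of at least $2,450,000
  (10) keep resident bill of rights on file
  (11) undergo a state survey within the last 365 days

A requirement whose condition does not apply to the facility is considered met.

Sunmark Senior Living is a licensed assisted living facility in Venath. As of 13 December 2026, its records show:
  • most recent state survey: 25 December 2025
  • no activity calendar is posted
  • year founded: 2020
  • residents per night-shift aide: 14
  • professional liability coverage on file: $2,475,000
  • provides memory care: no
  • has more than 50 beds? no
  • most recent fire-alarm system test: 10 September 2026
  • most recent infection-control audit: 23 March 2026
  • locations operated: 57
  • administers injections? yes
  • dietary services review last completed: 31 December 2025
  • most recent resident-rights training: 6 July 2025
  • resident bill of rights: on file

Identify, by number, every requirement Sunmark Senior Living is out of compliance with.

2, 7

1. condition 'administers injections' holds; resident-rights training 525 days ago vs limit 540 → met
2. activity calendar absent → not met
3. residents per night-shift aide 14 ≤ 14 → met
4. infection-control audit 265 days ago vs limit 270 → met
5. condition 'has more than 50 beds' does not hold → requirement n/a → met
6. dietary services review 347 days ago vs limit 365 → met
7. fire-alarm system test 94 days ago vs limit 90 → not met
8. condition 'provides memory care' does not hold → requirement n/a → met
9. professional liability coverage $2,475,000 ≥ $2,450,000 → met
10. resident bill of rights present → met
11. state survey 353 days ago vs limit 365 → met
Not met: 2, 7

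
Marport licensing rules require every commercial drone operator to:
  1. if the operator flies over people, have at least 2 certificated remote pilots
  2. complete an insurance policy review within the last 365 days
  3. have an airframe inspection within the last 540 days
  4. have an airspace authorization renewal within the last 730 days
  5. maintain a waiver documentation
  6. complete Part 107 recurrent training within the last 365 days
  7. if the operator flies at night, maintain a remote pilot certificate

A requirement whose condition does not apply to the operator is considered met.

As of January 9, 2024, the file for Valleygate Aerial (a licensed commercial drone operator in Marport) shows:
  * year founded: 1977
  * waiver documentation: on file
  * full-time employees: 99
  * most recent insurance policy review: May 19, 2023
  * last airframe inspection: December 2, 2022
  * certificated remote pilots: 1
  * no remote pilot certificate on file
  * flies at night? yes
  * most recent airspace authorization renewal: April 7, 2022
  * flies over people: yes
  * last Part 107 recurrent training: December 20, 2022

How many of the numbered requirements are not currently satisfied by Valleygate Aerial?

3

1. condition 'flies over people' holds; certificated remote pilots 1 < 2 → not met
2. insurance policy review 235 days ago vs limit 365 → met
3. airframe inspection 403 days ago vs limit 540 → met
4. airspace authorization renewal 642 days ago vs limit 730 → met
5. waiver documentation present → met
6. Part 107 recurrent training 385 days ago vs limit 365 → not met
7. condition 'flies at night' holds; remote pilot certificate absent → not met
Not met: 3 of 7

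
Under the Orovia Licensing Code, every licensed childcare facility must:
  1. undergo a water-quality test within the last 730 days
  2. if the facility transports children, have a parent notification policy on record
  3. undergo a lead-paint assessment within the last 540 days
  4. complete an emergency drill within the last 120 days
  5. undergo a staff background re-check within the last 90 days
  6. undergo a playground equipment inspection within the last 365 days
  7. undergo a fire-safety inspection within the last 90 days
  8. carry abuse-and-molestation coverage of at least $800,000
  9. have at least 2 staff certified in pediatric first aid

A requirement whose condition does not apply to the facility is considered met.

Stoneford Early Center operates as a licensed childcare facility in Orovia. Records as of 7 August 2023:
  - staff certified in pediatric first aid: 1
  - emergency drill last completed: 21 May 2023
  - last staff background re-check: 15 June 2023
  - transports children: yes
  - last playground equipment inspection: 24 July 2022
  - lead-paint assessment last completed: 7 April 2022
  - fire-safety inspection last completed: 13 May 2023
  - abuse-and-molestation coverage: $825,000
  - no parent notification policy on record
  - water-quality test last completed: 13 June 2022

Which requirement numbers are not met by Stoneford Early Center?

2, 6, 9

1. water-quality test 420 days ago vs limit 730 → met
2. condition 'transports children' holds; parent notification policy absent → not met
3. lead-paint assessment 487 days ago vs limit 540 → met
4. emergency drill 78 days ago vs limit 120 → met
5. staff background re-check 53 days ago vs limit 90 → met
6. playground equipment inspection 379 days ago vs limit 365 → not met
7. fire-safety inspection 86 days ago vs limit 90 → met
8. abuse-and-molestation coverage $825,000 ≥ $800,000 → met
9. staff certified in pediatric first aid 1 < 2 → not met
Not met: 2, 6, 9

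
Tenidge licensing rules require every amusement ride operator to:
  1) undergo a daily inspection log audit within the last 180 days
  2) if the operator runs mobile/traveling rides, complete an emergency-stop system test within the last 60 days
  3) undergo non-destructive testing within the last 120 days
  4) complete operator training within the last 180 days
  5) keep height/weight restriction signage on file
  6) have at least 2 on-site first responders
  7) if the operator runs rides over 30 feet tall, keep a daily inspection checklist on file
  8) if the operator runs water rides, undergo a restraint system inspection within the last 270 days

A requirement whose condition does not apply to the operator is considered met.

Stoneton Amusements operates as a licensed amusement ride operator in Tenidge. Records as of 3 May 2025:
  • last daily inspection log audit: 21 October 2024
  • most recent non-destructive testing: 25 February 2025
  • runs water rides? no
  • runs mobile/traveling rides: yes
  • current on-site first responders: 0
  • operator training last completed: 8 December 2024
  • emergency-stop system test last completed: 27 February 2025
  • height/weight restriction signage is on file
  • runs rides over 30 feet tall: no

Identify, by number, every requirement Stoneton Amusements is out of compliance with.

1. daily inspection log audit 194 days ago vs limit 180 → not met
2. condition 'runs mobile/traveling rides' holds; emergency-stop system test 65 days ago vs limit 60 → not met
3. non-destructive testing 67 days ago vs limit 120 → met
4. operator training 146 days ago vs limit 180 → met
5. height/weight restriction signage present → met
6. on-site first responders 0 < 2 → not met
7. condition 'runs rides over 30 feet tall' does not hold → requirement n/a → met
8. condition 'runs water rides' does not hold → requirement n/a → met
Not met: 1, 2, 6

1, 2, 6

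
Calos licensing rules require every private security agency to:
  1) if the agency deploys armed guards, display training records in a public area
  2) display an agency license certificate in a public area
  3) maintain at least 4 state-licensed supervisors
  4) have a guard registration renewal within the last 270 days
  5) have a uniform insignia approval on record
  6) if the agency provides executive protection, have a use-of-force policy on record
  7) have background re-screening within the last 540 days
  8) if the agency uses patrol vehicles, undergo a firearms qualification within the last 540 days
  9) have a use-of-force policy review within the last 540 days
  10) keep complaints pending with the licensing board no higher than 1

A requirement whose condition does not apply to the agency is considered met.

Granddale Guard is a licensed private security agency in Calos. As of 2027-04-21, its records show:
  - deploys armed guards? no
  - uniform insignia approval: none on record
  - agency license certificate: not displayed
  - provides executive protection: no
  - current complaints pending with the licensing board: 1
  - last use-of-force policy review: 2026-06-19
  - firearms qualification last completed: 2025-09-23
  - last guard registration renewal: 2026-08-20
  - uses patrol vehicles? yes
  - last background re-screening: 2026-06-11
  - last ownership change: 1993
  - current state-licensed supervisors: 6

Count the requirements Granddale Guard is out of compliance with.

1. condition 'deploys armed guards' does not hold → requirement n/a → met
2. agency license certificate absent → not met
3. state-licensed supervisors 6 ≥ 4 → met
4. guard registration renewal 244 days ago vs limit 270 → met
5. uniform insignia approval absent → not met
6. condition 'provides executive protection' does not hold → requirement n/a → met
7. background re-screening 314 days ago vs limit 540 → met
8. condition 'uses patrol vehicles' holds; firearms qualification 575 days ago vs limit 540 → not met
9. use-of-force policy review 306 days ago vs limit 540 → met
10. complaints pending with the licensing board 1 ≤ 1 → met
Not met: 3 of 10

3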